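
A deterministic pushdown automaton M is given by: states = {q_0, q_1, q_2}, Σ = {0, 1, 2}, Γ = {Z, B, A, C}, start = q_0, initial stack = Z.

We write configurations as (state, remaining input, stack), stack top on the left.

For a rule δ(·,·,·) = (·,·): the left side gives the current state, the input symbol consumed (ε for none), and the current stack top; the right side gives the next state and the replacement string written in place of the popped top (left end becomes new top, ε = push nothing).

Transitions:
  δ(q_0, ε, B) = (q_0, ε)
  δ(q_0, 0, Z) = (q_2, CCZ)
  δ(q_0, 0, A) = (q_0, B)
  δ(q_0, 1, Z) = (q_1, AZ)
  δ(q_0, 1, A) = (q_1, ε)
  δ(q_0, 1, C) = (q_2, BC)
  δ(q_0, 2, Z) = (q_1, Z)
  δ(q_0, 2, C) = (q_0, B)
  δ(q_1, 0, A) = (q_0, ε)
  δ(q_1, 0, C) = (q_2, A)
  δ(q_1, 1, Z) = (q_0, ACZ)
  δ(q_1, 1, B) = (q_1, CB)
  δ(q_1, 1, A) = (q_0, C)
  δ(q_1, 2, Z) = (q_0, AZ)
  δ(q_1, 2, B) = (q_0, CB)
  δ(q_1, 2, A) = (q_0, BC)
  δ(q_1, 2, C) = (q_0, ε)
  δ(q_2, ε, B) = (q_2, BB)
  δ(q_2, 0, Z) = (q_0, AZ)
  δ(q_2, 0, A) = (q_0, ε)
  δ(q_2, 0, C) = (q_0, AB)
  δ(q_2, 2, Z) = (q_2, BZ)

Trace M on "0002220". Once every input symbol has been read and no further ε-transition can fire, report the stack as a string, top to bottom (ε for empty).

(q_0, 0002220, Z)
  read 0, top Z: go to q_2, push CCZ → (q_2, 002220, CCZ)
  read 0, top C: go to q_0, push AB → (q_0, 02220, ABCZ)
  read 0, top A: go to q_0, push B → (q_0, 2220, BBCZ)
  ε-move, top B: go to q_0, push ε → (q_0, 2220, BCZ)
  ε-move, top B: go to q_0, push ε → (q_0, 2220, CZ)
  read 2, top C: go to q_0, push B → (q_0, 220, BZ)
  ε-move, top B: go to q_0, push ε → (q_0, 220, Z)
  read 2, top Z: go to q_1, push Z → (q_1, 20, Z)
  read 2, top Z: go to q_0, push AZ → (q_0, 0, AZ)
  read 0, top A: go to q_0, push B → (q_0, ε, BZ)
  ε-move, top B: go to q_0, push ε → (q_0, ε, Z)
All input consumed in state q_0 with stack Z.

Z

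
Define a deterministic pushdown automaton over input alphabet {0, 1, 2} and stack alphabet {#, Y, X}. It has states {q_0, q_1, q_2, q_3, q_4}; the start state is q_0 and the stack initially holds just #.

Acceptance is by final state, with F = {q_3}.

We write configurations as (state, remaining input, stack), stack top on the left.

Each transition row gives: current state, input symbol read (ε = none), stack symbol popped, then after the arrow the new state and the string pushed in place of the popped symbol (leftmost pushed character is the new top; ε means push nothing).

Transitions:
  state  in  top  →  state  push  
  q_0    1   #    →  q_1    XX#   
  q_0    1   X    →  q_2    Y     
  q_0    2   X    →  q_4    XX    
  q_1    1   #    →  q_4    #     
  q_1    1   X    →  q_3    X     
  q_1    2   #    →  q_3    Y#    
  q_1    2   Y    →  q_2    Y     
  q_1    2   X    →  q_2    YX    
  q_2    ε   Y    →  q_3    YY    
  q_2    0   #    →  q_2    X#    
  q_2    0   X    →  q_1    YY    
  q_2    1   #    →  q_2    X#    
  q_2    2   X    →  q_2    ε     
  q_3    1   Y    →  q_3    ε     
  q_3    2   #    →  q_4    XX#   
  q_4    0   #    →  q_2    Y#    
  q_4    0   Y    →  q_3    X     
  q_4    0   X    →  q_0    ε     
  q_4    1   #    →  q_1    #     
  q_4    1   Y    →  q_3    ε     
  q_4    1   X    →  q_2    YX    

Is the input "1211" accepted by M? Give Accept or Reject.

(q_0, 1211, #)
  read 1, top #: go to q_1, push XX# → (q_1, 211, XX#)
  read 2, top X: go to q_2, push YX → (q_2, 11, YXX#)
  ε-move, top Y: go to q_3, push YY → (q_3, 11, YYXX#)
  read 1, top Y: go to q_3, push ε → (q_3, 1, YXX#)
  read 1, top Y: go to q_3, push ε → (q_3, ε, XX#)
All input consumed; state q_3 ∈ F.

Accept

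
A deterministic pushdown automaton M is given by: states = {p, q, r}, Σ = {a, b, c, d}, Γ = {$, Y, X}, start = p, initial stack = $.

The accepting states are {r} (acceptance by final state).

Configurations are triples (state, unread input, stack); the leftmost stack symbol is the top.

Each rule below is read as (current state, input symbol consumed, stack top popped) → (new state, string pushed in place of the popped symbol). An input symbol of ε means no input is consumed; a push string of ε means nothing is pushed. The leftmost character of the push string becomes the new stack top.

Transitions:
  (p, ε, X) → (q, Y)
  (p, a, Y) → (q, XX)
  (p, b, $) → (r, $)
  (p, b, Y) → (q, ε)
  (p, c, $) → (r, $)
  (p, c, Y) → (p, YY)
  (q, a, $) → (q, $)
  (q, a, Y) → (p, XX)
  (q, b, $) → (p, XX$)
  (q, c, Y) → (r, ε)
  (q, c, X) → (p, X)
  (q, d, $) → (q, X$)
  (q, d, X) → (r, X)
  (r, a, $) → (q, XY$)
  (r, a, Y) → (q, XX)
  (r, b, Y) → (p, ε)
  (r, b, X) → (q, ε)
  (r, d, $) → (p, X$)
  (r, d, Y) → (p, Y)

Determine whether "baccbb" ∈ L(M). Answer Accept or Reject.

(p, baccbb, $)
  read b, top $: go to r, push $ → (r, accbb, $)
  read a, top $: go to q, push XY$ → (q, ccbb, XY$)
  read c, top X: go to p, push X → (p, cbb, XY$)
  ε-move, top X: go to q, push Y → (q, cbb, YY$)
  read c, top Y: go to r, push ε → (r, bb, Y$)
  read b, top Y: go to p, push ε → (p, b, $)
  read b, top $: go to r, push $ → (r, ε, $)
All input consumed; state r ∈ F.

Accept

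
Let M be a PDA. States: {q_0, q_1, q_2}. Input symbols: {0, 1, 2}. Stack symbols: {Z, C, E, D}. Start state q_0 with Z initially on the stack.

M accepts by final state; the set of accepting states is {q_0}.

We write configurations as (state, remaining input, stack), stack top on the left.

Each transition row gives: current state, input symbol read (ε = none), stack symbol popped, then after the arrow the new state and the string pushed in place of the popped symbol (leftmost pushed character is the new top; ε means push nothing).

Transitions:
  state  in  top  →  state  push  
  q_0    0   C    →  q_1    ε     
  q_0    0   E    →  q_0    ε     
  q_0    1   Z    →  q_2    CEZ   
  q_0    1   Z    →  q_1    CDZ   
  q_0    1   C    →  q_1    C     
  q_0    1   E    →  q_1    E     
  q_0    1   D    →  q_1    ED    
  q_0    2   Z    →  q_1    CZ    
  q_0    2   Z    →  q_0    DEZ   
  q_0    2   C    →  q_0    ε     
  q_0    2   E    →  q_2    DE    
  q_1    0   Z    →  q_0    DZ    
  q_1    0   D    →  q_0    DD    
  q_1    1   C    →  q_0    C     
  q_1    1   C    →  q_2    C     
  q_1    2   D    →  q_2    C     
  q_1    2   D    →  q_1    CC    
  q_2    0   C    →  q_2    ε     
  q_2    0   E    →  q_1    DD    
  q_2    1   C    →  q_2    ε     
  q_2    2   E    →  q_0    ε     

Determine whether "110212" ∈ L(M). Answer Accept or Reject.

Accept

One accepting computation: (q_0, 110212, Z) ⊢ (q_2, 10212, CEZ) ⊢ (q_2, 0212, EZ) ⊢ (q_1, 212, DDZ) ⊢ (q_1, 12, CCDZ) ⊢ (q_0, 2, CCDZ) ⊢ (q_0, ε, CDZ)
All input consumed and state q_0 ∈ F.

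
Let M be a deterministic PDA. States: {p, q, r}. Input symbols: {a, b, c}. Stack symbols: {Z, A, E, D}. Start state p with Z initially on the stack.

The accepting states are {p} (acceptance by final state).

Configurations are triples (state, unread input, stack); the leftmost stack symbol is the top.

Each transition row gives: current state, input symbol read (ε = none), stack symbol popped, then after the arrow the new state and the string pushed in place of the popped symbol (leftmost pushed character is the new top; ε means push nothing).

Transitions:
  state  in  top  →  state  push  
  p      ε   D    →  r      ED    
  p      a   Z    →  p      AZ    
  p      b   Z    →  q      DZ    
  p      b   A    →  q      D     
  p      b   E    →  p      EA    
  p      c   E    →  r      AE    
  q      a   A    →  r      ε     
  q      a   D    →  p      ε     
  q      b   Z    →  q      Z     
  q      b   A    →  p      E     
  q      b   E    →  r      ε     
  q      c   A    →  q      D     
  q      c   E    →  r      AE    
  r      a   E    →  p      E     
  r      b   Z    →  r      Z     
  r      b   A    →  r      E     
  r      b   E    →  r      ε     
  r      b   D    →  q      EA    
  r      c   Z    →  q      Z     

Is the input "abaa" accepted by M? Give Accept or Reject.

Accept

(p, abaa, Z) ⊢ (p, baa, AZ) ⊢ (q, aa, DZ) ⊢ (p, a, Z) ⊢ (p, ε, AZ)
All input consumed; state p ∈ F.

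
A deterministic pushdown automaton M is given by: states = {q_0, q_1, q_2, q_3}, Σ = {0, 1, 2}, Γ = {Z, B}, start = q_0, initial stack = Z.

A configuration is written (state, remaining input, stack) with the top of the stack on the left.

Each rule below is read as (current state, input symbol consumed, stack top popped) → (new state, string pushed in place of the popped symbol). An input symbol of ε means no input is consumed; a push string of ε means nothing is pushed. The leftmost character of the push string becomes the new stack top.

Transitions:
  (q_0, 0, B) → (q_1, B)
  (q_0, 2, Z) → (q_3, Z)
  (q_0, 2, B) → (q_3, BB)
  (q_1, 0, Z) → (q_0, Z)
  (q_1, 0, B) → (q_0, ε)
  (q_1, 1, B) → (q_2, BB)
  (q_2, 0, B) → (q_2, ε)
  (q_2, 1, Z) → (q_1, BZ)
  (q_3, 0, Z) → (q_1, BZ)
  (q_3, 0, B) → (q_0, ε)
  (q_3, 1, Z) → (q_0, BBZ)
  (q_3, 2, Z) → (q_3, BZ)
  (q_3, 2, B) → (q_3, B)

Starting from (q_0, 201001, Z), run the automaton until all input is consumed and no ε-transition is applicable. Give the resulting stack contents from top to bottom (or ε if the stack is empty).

(q_0, 201001, Z) ⊢ (q_3, 01001, Z) ⊢ (q_1, 1001, BZ) ⊢ (q_2, 001, BBZ) ⊢ (q_2, 01, BZ) ⊢ (q_2, 1, Z) ⊢ (q_1, ε, BZ)
All input consumed in state q_1 with stack BZ.

BZ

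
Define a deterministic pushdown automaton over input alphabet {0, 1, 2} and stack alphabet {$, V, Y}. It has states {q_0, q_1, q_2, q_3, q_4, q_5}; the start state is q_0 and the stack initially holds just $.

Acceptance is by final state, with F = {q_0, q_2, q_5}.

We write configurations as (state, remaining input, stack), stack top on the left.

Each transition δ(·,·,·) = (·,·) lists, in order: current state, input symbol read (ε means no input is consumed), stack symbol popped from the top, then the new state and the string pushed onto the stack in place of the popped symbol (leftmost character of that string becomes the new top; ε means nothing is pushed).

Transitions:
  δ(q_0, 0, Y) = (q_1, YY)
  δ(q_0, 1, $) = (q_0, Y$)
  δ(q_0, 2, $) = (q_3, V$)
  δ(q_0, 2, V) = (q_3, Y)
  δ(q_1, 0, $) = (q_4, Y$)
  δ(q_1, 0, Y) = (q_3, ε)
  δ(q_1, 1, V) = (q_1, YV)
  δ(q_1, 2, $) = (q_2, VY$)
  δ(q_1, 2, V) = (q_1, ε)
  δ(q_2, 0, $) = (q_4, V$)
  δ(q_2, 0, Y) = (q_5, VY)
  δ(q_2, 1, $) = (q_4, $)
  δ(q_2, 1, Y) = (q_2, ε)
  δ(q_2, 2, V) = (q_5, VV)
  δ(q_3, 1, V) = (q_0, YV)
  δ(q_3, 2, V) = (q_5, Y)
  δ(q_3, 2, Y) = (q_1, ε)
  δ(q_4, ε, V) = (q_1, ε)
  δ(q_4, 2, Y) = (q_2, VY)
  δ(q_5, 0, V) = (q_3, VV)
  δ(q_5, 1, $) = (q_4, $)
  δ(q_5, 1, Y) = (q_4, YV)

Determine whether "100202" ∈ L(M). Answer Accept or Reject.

Accept

(q_0, 100202, $)
  read 1, top $: go to q_0, push Y$ → (q_0, 00202, Y$)
  read 0, top Y: go to q_1, push YY → (q_1, 0202, YY$)
  read 0, top Y: go to q_3, push ε → (q_3, 202, Y$)
  read 2, top Y: go to q_1, push ε → (q_1, 02, $)
  read 0, top $: go to q_4, push Y$ → (q_4, 2, Y$)
  read 2, top Y: go to q_2, push VY → (q_2, ε, VY$)
All input consumed; state q_2 ∈ F.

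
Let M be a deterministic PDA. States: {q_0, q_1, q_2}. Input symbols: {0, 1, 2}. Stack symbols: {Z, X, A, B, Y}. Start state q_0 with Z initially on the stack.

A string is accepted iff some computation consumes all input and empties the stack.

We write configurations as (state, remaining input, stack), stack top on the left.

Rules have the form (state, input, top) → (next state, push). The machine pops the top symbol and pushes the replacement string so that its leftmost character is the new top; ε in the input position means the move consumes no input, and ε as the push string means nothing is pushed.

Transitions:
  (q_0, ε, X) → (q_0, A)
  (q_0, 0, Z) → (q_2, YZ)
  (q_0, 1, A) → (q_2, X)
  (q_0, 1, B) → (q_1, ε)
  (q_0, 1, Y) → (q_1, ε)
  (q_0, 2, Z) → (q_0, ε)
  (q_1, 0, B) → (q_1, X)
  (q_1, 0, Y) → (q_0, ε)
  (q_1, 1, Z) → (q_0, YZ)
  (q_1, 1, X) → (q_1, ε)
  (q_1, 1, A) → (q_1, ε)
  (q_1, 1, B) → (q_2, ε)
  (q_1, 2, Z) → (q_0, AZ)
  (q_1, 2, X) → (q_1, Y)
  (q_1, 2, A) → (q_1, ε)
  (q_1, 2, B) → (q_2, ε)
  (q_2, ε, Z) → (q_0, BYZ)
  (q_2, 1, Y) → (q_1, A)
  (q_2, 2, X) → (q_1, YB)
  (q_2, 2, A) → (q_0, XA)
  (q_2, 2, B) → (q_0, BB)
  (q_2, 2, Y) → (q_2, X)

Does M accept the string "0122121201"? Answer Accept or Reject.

Reject

(q_0, 0122121201, Z)
  read 0, top Z: go to q_2, push YZ → (q_2, 122121201, YZ)
  read 1, top Y: go to q_1, push A → (q_1, 22121201, AZ)
  read 2, top A: go to q_1, push ε → (q_1, 2121201, Z)
  read 2, top Z: go to q_0, push AZ → (q_0, 121201, AZ)
  read 1, top A: go to q_2, push X → (q_2, 21201, XZ)
  read 2, top X: go to q_1, push YB → (q_1, 1201, YBZ)
No transition applies at (q_1, 1201, YBZ); input not fully consumed.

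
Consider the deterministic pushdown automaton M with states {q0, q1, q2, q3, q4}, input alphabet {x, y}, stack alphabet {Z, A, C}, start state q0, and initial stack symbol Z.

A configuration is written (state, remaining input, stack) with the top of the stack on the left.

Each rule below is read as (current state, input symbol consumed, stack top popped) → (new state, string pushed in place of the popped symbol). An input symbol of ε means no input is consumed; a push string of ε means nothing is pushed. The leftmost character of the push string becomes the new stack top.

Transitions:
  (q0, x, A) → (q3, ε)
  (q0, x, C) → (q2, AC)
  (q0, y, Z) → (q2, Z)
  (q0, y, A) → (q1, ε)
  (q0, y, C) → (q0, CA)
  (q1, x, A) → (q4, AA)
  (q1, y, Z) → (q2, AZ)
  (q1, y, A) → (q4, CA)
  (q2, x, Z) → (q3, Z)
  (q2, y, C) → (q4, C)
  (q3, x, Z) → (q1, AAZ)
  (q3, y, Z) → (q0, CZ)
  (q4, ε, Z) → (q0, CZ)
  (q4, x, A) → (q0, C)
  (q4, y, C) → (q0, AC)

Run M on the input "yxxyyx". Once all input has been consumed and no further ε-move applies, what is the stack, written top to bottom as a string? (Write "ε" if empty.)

CAAZ

(q0, yxxyyx, Z)
  read y, top Z: go to q2, push Z → (q2, xxyyx, Z)
  read x, top Z: go to q3, push Z → (q3, xyyx, Z)
  read x, top Z: go to q1, push AAZ → (q1, yyx, AAZ)
  read y, top A: go to q4, push CA → (q4, yx, CAAZ)
  read y, top C: go to q0, push AC → (q0, x, ACAAZ)
  read x, top A: go to q3, push ε → (q3, ε, CAAZ)
All input consumed in state q3 with stack CAAZ.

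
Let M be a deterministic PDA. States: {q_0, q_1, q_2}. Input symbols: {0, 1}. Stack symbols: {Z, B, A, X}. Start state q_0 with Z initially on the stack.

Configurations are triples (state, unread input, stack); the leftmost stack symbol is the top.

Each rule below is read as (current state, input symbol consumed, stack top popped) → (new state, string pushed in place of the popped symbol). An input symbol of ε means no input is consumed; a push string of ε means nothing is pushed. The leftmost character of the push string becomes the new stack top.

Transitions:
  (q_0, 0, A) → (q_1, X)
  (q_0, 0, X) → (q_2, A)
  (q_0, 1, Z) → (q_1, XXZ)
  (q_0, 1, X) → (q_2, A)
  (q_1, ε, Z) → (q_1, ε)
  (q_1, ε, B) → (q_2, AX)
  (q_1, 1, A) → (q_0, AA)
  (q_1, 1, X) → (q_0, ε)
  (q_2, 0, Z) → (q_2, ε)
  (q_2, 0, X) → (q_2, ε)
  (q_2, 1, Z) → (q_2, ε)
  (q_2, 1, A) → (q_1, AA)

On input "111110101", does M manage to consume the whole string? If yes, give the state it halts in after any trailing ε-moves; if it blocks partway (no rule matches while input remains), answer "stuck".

(q_0, 111110101, Z)
  read 1, top Z: go to q_1, push XXZ → (q_1, 11110101, XXZ)
  read 1, top X: go to q_0, push ε → (q_0, 1110101, XZ)
  read 1, top X: go to q_2, push A → (q_2, 110101, AZ)
  read 1, top A: go to q_1, push AA → (q_1, 10101, AAZ)
  read 1, top A: go to q_0, push AA → (q_0, 0101, AAAZ)
  read 0, top A: go to q_1, push X → (q_1, 101, XAAZ)
  read 1, top X: go to q_0, push ε → (q_0, 01, AAZ)
  read 0, top A: go to q_1, push X → (q_1, 1, XAZ)
  read 1, top X: go to q_0, push ε → (q_0, ε, AZ)
All input consumed; M is in state q_0.

q_0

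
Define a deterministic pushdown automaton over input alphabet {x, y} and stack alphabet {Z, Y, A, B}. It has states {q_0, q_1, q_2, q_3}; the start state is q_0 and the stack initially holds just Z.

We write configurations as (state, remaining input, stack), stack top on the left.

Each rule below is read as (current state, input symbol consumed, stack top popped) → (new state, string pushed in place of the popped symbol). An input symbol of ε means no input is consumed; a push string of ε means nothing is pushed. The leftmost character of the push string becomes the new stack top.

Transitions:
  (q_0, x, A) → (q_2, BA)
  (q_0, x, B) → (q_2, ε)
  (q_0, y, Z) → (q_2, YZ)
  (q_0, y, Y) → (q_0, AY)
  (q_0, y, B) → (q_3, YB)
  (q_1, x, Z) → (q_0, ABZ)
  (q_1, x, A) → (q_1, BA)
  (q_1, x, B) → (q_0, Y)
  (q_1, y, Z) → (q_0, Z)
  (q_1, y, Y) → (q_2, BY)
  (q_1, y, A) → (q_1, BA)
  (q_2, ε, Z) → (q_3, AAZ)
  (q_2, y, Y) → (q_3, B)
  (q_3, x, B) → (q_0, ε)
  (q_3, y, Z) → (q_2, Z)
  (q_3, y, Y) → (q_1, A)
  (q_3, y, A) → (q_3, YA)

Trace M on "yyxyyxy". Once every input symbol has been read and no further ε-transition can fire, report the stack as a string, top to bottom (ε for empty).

YZ

(q_0, yyxyyxy, Z)
  read y, top Z: go to q_2, push YZ → (q_2, yxyyxy, YZ)
  read y, top Y: go to q_3, push B → (q_3, xyyxy, BZ)
  read x, top B: go to q_0, push ε → (q_0, yyxy, Z)
  read y, top Z: go to q_2, push YZ → (q_2, yxy, YZ)
  read y, top Y: go to q_3, push B → (q_3, xy, BZ)
  read x, top B: go to q_0, push ε → (q_0, y, Z)
  read y, top Z: go to q_2, push YZ → (q_2, ε, YZ)
All input consumed in state q_2 with stack YZ.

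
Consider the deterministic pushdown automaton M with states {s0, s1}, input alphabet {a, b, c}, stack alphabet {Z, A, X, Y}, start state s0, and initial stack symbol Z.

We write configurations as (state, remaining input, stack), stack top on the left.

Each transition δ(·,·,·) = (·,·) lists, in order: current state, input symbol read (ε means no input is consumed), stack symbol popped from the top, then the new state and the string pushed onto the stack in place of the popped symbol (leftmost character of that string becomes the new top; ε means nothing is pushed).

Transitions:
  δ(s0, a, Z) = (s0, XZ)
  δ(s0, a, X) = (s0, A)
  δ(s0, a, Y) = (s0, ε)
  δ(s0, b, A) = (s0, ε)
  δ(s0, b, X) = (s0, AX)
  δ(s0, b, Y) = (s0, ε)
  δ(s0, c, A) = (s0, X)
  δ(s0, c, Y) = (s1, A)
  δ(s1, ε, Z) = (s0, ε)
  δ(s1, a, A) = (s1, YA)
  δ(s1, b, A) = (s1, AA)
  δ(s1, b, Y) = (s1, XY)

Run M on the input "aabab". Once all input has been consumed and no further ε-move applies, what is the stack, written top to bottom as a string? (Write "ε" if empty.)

(s0, aabab, Z)
  read a, top Z: go to s0, push XZ → (s0, abab, XZ)
  read a, top X: go to s0, push A → (s0, bab, AZ)
  read b, top A: go to s0, push ε → (s0, ab, Z)
  read a, top Z: go to s0, push XZ → (s0, b, XZ)
  read b, top X: go to s0, push AX → (s0, ε, AXZ)
All input consumed in state s0 with stack AXZ.

AXZ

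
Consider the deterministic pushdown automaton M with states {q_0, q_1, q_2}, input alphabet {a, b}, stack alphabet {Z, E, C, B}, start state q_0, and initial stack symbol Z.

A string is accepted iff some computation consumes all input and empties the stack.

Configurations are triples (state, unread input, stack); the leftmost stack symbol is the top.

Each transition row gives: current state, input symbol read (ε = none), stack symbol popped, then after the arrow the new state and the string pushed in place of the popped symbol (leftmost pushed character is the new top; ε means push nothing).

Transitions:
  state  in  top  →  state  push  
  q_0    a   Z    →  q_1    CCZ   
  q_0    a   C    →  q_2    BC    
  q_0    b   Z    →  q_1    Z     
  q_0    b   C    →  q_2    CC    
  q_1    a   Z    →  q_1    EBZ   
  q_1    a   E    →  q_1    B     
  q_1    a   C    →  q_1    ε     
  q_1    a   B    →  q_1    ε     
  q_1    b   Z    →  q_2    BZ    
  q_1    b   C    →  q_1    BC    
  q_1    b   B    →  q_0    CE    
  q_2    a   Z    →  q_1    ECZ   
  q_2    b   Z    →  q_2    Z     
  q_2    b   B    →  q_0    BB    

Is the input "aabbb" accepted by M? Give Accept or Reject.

(q_0, aabbb, Z)
  read a, top Z: go to q_1, push CCZ → (q_1, abbb, CCZ)
  read a, top C: go to q_1, push ε → (q_1, bbb, CZ)
  read b, top C: go to q_1, push BC → (q_1, bb, BCZ)
  read b, top B: go to q_0, push CE → (q_0, b, CECZ)
  read b, top C: go to q_2, push CC → (q_2, ε, CCECZ)
All input consumed; stack is CCECZ, not empty, and no further ε-move applies.

Reject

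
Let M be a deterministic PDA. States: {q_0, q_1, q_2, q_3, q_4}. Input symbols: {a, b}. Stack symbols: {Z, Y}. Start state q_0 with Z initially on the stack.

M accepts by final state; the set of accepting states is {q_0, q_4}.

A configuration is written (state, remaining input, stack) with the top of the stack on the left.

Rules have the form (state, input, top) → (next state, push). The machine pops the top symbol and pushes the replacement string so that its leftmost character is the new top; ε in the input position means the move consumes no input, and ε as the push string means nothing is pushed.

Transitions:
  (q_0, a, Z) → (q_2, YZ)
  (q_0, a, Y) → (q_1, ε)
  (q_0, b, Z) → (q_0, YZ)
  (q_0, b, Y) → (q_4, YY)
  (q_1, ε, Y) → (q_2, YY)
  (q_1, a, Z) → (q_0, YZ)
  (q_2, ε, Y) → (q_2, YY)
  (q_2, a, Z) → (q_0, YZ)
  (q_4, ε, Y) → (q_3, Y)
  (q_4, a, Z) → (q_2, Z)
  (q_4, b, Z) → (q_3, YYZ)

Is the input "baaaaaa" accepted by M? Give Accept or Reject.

(q_0, baaaaaa, Z)
  read b, top Z: go to q_0, push YZ → (q_0, aaaaaa, YZ)
  read a, top Y: go to q_1, push ε → (q_1, aaaaa, Z)
  read a, top Z: go to q_0, push YZ → (q_0, aaaa, YZ)
  read a, top Y: go to q_1, push ε → (q_1, aaa, Z)
  read a, top Z: go to q_0, push YZ → (q_0, aa, YZ)
  read a, top Y: go to q_1, push ε → (q_1, a, Z)
  read a, top Z: go to q_0, push YZ → (q_0, ε, YZ)
All input consumed; state q_0 ∈ F.

Accept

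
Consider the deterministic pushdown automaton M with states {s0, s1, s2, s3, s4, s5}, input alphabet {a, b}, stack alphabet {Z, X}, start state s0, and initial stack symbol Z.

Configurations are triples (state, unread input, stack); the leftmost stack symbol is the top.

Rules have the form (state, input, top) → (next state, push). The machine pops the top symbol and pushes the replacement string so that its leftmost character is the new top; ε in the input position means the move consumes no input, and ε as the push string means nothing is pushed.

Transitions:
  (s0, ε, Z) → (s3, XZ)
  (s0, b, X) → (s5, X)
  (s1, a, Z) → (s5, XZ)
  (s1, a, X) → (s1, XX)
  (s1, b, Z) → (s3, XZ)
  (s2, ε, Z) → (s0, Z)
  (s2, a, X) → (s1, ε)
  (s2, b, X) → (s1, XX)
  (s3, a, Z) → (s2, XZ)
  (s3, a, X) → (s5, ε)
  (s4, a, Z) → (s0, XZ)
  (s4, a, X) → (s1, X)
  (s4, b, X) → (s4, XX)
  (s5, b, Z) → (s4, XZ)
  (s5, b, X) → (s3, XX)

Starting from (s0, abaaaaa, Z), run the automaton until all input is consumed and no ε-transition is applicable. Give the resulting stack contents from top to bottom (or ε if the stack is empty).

(s0, abaaaaa, Z)
  ε-move, top Z: go to s3, push XZ → (s3, abaaaaa, XZ)
  read a, top X: go to s5, push ε → (s5, baaaaa, Z)
  read b, top Z: go to s4, push XZ → (s4, aaaaa, XZ)
  read a, top X: go to s1, push X → (s1, aaaa, XZ)
  read a, top X: go to s1, push XX → (s1, aaa, XXZ)
  read a, top X: go to s1, push XX → (s1, aa, XXXZ)
  read a, top X: go to s1, push XX → (s1, a, XXXXZ)
  read a, top X: go to s1, push XX → (s1, ε, XXXXXZ)
All input consumed in state s1 with stack XXXXXZ.

XXXXXZ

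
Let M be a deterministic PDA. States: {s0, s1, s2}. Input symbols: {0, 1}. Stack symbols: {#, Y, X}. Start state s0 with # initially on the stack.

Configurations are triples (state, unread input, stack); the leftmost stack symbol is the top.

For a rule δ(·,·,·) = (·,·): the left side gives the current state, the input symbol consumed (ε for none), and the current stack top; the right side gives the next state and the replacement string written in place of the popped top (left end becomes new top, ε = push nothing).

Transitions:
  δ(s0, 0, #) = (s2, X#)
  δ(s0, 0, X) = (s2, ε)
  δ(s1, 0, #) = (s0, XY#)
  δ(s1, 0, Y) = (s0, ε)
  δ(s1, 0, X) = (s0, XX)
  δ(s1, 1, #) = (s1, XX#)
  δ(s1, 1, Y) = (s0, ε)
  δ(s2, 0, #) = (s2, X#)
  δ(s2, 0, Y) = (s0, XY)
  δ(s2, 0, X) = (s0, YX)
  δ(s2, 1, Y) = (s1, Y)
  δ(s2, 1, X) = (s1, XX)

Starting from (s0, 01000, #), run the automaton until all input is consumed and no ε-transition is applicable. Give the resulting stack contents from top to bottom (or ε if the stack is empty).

YXX#

(s0, 01000, #)
  read 0, top #: go to s2, push X# → (s2, 1000, X#)
  read 1, top X: go to s1, push XX → (s1, 000, XX#)
  read 0, top X: go to s0, push XX → (s0, 00, XXX#)
  read 0, top X: go to s2, push ε → (s2, 0, XX#)
  read 0, top X: go to s0, push YX → (s0, ε, YXX#)
All input consumed in state s0 with stack YXX#.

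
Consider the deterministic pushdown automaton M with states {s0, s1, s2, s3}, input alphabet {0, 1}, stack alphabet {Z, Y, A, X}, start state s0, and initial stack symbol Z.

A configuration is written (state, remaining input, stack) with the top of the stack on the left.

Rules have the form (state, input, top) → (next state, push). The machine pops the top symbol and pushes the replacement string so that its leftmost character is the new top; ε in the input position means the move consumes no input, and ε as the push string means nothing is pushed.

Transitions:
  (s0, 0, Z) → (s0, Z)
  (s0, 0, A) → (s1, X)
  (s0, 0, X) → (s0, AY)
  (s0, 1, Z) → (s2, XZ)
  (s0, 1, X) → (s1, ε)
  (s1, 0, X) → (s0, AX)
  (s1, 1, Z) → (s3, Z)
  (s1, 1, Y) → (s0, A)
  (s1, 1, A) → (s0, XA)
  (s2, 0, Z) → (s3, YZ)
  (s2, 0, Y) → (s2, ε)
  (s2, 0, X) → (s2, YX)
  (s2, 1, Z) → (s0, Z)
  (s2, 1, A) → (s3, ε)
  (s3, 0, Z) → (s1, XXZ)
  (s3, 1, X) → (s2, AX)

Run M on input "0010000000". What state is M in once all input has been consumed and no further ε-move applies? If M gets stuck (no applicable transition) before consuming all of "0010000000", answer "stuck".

s2

(s0, 0010000000, Z)
  read 0, top Z: go to s0, push Z → (s0, 010000000, Z)
  read 0, top Z: go to s0, push Z → (s0, 10000000, Z)
  read 1, top Z: go to s2, push XZ → (s2, 0000000, XZ)
  read 0, top X: go to s2, push YX → (s2, 000000, YXZ)
  read 0, top Y: go to s2, push ε → (s2, 00000, XZ)
  read 0, top X: go to s2, push YX → (s2, 0000, YXZ)
  read 0, top Y: go to s2, push ε → (s2, 000, XZ)
  read 0, top X: go to s2, push YX → (s2, 00, YXZ)
  read 0, top Y: go to s2, push ε → (s2, 0, XZ)
  read 0, top X: go to s2, push YX → (s2, ε, YXZ)
All input consumed; M is in state s2.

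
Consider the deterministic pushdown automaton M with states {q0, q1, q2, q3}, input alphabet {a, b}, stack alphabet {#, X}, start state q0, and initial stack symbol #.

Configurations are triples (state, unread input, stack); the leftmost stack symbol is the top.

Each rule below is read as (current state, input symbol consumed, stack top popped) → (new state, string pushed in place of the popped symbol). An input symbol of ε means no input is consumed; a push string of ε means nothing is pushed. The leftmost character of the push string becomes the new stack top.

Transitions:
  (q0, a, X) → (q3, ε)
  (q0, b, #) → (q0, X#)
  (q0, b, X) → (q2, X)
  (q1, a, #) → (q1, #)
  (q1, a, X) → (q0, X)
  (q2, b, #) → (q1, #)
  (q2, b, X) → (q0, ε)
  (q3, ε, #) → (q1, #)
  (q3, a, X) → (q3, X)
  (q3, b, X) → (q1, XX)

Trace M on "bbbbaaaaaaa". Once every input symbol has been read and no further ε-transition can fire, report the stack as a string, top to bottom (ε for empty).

#

(q0, bbbbaaaaaaa, #) ⊢ (q0, bbbaaaaaaa, X#) ⊢ (q2, bbaaaaaaa, X#) ⊢ (q0, baaaaaaa, #) ⊢ (q0, aaaaaaa, X#) ⊢ (q3, aaaaaa, #) ⊢ (q1, aaaaaa, #) ⊢ (q1, aaaaa, #) ⊢ (q1, aaaa, #) ⊢ (q1, aaa, #) ⊢ (q1, aa, #) ⊢ (q1, a, #) ⊢ (q1, ε, #)
All input consumed in state q1 with stack #.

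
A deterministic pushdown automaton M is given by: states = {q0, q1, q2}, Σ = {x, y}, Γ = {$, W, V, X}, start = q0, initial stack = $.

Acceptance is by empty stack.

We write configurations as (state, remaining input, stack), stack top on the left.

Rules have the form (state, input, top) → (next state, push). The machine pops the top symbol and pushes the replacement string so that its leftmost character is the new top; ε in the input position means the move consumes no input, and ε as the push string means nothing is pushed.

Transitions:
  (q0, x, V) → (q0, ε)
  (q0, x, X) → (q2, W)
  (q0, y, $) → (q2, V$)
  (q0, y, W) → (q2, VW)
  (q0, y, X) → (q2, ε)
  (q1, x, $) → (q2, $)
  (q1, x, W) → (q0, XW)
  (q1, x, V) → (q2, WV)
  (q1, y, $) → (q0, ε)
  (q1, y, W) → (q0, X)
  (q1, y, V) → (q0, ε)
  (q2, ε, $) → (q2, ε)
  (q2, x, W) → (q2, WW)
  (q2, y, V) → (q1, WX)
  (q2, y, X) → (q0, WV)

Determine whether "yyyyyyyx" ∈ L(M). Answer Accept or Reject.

(q0, yyyyyyyx, $) ⊢ (q2, yyyyyyx, V$) ⊢ (q1, yyyyyx, WX$) ⊢ (q0, yyyyx, XX$) ⊢ (q2, yyyx, X$) ⊢ (q0, yyx, WV$) ⊢ (q2, yx, VWV$) ⊢ (q1, x, WXWV$) ⊢ (q0, ε, XWXWV$)
All input consumed; stack is XWXWV$, not empty, and no further ε-move applies.

Reject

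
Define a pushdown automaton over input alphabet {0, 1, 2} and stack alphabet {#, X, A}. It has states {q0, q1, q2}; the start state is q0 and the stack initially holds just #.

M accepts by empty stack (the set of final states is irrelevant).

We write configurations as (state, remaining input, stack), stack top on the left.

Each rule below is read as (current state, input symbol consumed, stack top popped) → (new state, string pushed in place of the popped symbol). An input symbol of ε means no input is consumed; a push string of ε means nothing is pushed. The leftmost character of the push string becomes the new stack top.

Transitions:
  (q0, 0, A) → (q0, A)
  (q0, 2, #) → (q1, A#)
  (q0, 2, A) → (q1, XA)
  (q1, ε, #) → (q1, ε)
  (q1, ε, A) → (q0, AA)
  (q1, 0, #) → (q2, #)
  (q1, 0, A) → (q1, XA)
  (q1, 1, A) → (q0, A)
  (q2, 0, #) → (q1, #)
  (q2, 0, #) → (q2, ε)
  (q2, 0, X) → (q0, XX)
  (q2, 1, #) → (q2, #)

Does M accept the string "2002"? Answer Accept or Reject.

No computation consumes all input and empties the stack.

Reject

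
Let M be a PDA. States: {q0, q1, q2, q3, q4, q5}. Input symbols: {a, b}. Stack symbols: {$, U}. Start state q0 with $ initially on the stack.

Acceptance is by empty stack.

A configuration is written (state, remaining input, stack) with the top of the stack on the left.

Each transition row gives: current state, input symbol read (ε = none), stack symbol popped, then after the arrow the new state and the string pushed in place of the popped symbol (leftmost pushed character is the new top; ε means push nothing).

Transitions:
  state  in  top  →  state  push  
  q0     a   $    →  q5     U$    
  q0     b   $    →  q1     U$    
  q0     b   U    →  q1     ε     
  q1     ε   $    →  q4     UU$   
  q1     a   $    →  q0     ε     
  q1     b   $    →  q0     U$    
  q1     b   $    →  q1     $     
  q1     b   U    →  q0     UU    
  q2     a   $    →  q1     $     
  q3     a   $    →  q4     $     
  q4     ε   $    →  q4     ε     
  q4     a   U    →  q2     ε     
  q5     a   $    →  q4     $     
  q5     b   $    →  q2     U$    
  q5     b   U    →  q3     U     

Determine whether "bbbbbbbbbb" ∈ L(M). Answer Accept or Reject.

No computation consumes all input and empties the stack.

Reject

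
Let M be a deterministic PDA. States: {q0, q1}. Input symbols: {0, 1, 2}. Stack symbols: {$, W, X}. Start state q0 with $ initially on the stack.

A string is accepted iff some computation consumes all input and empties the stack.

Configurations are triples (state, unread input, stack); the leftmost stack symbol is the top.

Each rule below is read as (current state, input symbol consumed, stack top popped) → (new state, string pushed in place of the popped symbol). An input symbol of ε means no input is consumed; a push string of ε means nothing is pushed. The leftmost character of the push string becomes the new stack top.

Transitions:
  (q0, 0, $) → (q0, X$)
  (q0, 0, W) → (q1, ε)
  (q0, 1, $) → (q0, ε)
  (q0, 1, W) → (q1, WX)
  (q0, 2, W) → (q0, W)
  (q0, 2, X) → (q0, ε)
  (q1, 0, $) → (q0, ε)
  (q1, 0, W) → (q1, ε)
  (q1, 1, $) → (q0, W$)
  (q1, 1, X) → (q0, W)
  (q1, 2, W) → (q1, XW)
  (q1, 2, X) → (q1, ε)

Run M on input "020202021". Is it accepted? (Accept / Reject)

(q0, 020202021, $) ⊢ (q0, 20202021, X$) ⊢ (q0, 0202021, $) ⊢ (q0, 202021, X$) ⊢ (q0, 02021, $) ⊢ (q0, 2021, X$) ⊢ (q0, 021, $) ⊢ (q0, 21, X$) ⊢ (q0, 1, $) ⊢ (q0, ε, ε)
All input consumed and the stack is empty.

Accept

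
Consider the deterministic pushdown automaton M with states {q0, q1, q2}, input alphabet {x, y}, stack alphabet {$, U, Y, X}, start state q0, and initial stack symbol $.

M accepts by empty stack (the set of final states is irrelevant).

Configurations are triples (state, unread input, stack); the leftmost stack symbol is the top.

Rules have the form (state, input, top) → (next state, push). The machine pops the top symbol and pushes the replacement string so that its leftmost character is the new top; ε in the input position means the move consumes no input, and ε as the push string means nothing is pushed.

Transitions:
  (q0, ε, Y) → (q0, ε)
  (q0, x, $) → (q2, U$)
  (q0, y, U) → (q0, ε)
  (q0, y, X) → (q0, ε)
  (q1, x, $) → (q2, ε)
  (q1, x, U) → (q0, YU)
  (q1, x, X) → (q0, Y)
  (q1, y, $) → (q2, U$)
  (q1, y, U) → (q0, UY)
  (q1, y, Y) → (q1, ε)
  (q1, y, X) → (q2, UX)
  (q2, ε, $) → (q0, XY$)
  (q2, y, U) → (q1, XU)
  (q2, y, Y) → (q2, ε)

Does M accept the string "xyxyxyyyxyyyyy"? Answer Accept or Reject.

(q0, xyxyxyyyxyyyyy, $)
  read x, top $: go to q2, push U$ → (q2, yxyxyyyxyyyyy, U$)
  read y, top U: go to q1, push XU → (q1, xyxyyyxyyyyy, XU$)
  read x, top X: go to q0, push Y → (q0, yxyyyxyyyyy, YU$)
  ε-move, top Y: go to q0, push ε → (q0, yxyyyxyyyyy, U$)
  read y, top U: go to q0, push ε → (q0, xyyyxyyyyy, $)
  read x, top $: go to q2, push U$ → (q2, yyyxyyyyy, U$)
  read y, top U: go to q1, push XU → (q1, yyxyyyyy, XU$)
  read y, top X: go to q2, push UX → (q2, yxyyyyy, UXU$)
  read y, top U: go to q1, push XU → (q1, xyyyyy, XUXU$)
  read x, top X: go to q0, push Y → (q0, yyyyy, YUXU$)
  ε-move, top Y: go to q0, push ε → (q0, yyyyy, UXU$)
  read y, top U: go to q0, push ε → (q0, yyyy, XU$)
  read y, top X: go to q0, push ε → (q0, yyy, U$)
  read y, top U: go to q0, push ε → (q0, yy, $)
No transition applies at (q0, yy, $); input not fully consumed.

Reject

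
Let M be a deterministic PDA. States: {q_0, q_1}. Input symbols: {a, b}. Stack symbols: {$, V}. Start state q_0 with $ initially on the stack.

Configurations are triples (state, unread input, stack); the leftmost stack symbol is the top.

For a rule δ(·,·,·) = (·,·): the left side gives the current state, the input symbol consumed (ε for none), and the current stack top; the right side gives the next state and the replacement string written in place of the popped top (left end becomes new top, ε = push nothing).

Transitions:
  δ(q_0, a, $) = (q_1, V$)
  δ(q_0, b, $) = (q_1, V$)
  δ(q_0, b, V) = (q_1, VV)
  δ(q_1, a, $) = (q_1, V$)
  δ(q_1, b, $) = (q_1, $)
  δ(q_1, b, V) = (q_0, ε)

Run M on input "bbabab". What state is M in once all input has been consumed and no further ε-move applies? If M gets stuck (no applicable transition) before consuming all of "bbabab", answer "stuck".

(q_0, bbabab, $)
  read b, top $: go to q_1, push V$ → (q_1, babab, V$)
  read b, top V: go to q_0, push ε → (q_0, abab, $)
  read a, top $: go to q_1, push V$ → (q_1, bab, V$)
  read b, top V: go to q_0, push ε → (q_0, ab, $)
  read a, top $: go to q_1, push V$ → (q_1, b, V$)
  read b, top V: go to q_0, push ε → (q_0, ε, $)
All input consumed; M is in state q_0.

q_0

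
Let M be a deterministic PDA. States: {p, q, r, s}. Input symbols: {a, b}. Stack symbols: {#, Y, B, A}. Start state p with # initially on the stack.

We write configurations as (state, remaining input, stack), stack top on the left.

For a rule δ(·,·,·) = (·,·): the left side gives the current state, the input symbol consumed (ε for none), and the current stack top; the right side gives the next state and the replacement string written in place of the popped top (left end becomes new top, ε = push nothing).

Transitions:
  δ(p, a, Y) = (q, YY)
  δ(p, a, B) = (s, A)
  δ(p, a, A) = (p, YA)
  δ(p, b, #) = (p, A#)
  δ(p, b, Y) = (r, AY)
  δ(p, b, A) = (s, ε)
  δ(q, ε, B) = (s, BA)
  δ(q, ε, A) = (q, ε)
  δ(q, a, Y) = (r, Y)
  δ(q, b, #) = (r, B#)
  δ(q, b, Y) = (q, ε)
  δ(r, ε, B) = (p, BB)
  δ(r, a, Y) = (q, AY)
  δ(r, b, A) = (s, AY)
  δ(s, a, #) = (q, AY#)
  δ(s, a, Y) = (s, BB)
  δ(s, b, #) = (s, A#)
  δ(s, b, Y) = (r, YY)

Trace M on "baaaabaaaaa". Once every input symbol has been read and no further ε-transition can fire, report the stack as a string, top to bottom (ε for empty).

(p, baaaabaaaaa, #)
  read b, top #: go to p, push A# → (p, aaaabaaaaa, A#)
  read a, top A: go to p, push YA → (p, aaabaaaaa, YA#)
  read a, top Y: go to q, push YY → (q, aabaaaaa, YYA#)
  read a, top Y: go to r, push Y → (r, abaaaaa, YYA#)
  read a, top Y: go to q, push AY → (q, baaaaa, AYYA#)
  ε-move, top A: go to q, push ε → (q, baaaaa, YYA#)
  read b, top Y: go to q, push ε → (q, aaaaa, YA#)
  read a, top Y: go to r, push Y → (r, aaaa, YA#)
  read a, top Y: go to q, push AY → (q, aaa, AYA#)
  ε-move, top A: go to q, push ε → (q, aaa, YA#)
  read a, top Y: go to r, push Y → (r, aa, YA#)
  read a, top Y: go to q, push AY → (q, a, AYA#)
  ε-move, top A: go to q, push ε → (q, a, YA#)
  read a, top Y: go to r, push Y → (r, ε, YA#)
All input consumed in state r with stack YA#.

YA#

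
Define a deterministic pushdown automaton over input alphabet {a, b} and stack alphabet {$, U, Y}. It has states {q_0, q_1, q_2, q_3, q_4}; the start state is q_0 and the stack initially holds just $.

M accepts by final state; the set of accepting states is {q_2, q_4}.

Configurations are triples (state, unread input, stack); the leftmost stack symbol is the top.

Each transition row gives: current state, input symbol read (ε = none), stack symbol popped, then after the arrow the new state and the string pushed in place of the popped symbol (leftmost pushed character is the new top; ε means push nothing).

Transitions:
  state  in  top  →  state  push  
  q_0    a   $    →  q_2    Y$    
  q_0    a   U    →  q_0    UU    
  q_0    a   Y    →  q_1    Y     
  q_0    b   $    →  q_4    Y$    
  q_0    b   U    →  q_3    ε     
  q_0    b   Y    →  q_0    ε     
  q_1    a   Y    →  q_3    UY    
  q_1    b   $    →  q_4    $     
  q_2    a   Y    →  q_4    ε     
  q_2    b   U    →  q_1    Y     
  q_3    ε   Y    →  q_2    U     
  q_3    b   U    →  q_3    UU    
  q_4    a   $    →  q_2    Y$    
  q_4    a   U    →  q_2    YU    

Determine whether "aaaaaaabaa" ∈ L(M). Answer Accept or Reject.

Reject

(q_0, aaaaaaabaa, $)
  read a, top $: go to q_2, push Y$ → (q_2, aaaaaabaa, Y$)
  read a, top Y: go to q_4, push ε → (q_4, aaaaabaa, $)
  read a, top $: go to q_2, push Y$ → (q_2, aaaabaa, Y$)
  read a, top Y: go to q_4, push ε → (q_4, aaabaa, $)
  read a, top $: go to q_2, push Y$ → (q_2, aabaa, Y$)
  read a, top Y: go to q_4, push ε → (q_4, abaa, $)
  read a, top $: go to q_2, push Y$ → (q_2, baa, Y$)
No transition applies at (q_2, baa, Y$); input not fully consumed.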